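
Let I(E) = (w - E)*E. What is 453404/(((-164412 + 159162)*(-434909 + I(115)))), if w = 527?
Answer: 32386/145323375 ≈ 0.00022285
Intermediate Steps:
I(E) = E*(527 - E) (I(E) = (527 - E)*E = E*(527 - E))
453404/(((-164412 + 159162)*(-434909 + I(115)))) = 453404/(((-164412 + 159162)*(-434909 + 115*(527 - 1*115)))) = 453404/((-5250*(-434909 + 115*(527 - 115)))) = 453404/((-5250*(-434909 + 115*412))) = 453404/((-5250*(-434909 + 47380))) = 453404/((-5250*(-387529))) = 453404/2034527250 = 453404*(1/2034527250) = 32386/145323375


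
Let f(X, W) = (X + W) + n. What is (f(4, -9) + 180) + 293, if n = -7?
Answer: 461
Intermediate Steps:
f(X, W) = -7 + W + X (f(X, W) = (X + W) - 7 = (W + X) - 7 = -7 + W + X)
(f(4, -9) + 180) + 293 = ((-7 - 9 + 4) + 180) + 293 = (-12 + 180) + 293 = 168 + 293 = 461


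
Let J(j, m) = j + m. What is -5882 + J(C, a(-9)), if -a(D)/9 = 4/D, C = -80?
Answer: -5958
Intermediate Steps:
a(D) = -36/D
-5882 + J(C, a(-9)) = -5882 + (-80 - 36/(-9)) = -5882 + (-80 - 36*(-1/9)) = -5882 + (-80 + 4) = -5882 - 76 = -5958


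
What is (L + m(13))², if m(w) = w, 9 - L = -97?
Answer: 14161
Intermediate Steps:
L = 106 (L = 9 - 1*(-97) = 9 + 97 = 106)
(L + m(13))² = (106 + 13)² = 119² = 14161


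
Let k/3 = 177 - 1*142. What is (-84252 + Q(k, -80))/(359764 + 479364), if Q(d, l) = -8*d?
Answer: -21273/209782 ≈ -0.10141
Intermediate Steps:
k = 105 (k = 3*(177 - 1*142) = 3*(177 - 142) = 3*35 = 105)
(-84252 + Q(k, -80))/(359764 + 479364) = (-84252 - 8*105)/(359764 + 479364) = (-84252 - 840)/839128 = -85092*1/839128 = -21273/209782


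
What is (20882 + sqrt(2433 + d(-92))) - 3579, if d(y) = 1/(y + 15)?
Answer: 17303 + 2*sqrt(3606295)/77 ≈ 17352.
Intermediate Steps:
d(y) = 1/(15 + y)
(20882 + sqrt(2433 + d(-92))) - 3579 = (20882 + sqrt(2433 + 1/(15 - 92))) - 3579 = (20882 + sqrt(2433 + 1/(-77))) - 3579 = (20882 + sqrt(2433 - 1/77)) - 3579 = (20882 + sqrt(187340/77)) - 3579 = (20882 + 2*sqrt(3606295)/77) - 3579 = 17303 + 2*sqrt(3606295)/77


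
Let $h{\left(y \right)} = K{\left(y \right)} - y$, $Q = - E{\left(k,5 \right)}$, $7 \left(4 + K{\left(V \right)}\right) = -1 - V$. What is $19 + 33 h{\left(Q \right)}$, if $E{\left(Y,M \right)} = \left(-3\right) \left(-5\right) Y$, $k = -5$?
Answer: $- \frac{20624}{7} \approx -2946.3$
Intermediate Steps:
$E{\left(Y,M \right)} = 15 Y$
$K{\left(V \right)} = - \frac{29}{7} - \frac{V}{7}$ ($K{\left(V \right)} = -4 + \frac{-1 - V}{7} = -4 - \left(\frac{1}{7} + \frac{V}{7}\right) = - \frac{29}{7} - \frac{V}{7}$)
$Q = 75$ ($Q = - 15 \left(-5\right) = \left(-1\right) \left(-75\right) = 75$)
$h{\left(y \right)} = - \frac{29}{7} - \frac{8 y}{7}$ ($h{\left(y \right)} = \left(- \frac{29}{7} - \frac{y}{7}\right) - y = - \frac{29}{7} - \frac{8 y}{7}$)
$19 + 33 h{\left(Q \right)} = 19 + 33 \left(- \frac{29}{7} - \frac{600}{7}\right) = 19 + 33 \left(- \frac{629}{7}\right) = 19 - \frac{20757}{7} = - \frac{20624}{7}$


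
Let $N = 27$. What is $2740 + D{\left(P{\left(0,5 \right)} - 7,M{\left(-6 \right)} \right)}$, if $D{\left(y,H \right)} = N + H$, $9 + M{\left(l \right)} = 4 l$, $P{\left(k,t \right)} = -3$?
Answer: $2734$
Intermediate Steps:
$M{\left(l \right)} = -9 + 4 l$
$D{\left(y,H \right)} = 27 + H$
$2740 + D{\left(P{\left(0,5 \right)} - 7,M{\left(-6 \right)} \right)} = 2740 + \left(27 + \left(-9 + 4 \left(-6\right)\right)\right) = 2740 + \left(27 - 33\right) = 2740 - 6 = 2734$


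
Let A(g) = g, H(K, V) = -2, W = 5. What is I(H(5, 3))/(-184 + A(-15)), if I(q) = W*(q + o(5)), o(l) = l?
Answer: -15/199 ≈ -0.075377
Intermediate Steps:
I(q) = 25 + 5*q (I(q) = 5*(q + 5) = 5*(5 + q) = 25 + 5*q)
I(H(5, 3))/(-184 + A(-15)) = (25 + 5*(-2))/(-184 - 15) = (25 - 10)/(-199) = 15*(-1/199) = -15/199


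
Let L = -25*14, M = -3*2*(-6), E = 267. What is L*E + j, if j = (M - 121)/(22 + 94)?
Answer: -10840285/116 ≈ -93451.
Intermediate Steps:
M = 36 (M = -6*(-6) = 36)
L = -350
j = -85/116 (j = (36 - 121)/(22 + 94) = -85/116 ≈ -0.73276)
L*E + j = -350*267 - 85/116 = -93450 - 85/116 = -10840285/116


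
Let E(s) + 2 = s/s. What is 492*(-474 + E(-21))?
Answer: -233700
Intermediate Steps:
E(s) = -1 (E(s) = -2 + s/s = -2 + 1 = -1)
492*(-474 + E(-21)) = 492*(-474 - 1) = 492*(-475) = -233700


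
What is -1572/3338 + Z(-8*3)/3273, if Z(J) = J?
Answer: -870878/1820879 ≈ -0.47827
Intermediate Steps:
-1572/3338 + Z(-8*3)/3273 = -1572/3338 - 8*3/3273 = -1572*1/3338 - 24*1/3273 = -786/1669 - 8/1091 = -870878/1820879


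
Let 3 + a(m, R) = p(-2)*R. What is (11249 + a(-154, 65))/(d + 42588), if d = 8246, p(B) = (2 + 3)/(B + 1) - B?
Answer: 11051/50834 ≈ 0.21739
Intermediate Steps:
p(B) = -B + 5/(1 + B) (p(B) = 5/(1 + B) - B = -B + 5/(1 + B))
a(m, R) = -3 - 3*R (a(m, R) = -3 + ((5 - 1*(-2) - 1*(-2)²)/(1 - 2))*R = -3 + ((5 + 2 - 1*4)/(-1))*R = -3 + (-(5 + 2 - 4))*R = -3 + (-1*3)*R = -3 - 3*R)
(11249 + a(-154, 65))/(d + 42588) = (11249 + (-3 - 3*65))/(8246 + 42588) = (11249 + (-3 - 195))/50834 = (11249 - 198)*(1/50834) = 11051*(1/50834) = 11051/50834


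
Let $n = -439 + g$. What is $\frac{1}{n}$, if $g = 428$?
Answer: $- \frac{1}{11} \approx -0.090909$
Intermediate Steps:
$n = -11$ ($n = -439 + 428 = -11$)
$\frac{1}{n} = \frac{1}{-11} = - \frac{1}{11}$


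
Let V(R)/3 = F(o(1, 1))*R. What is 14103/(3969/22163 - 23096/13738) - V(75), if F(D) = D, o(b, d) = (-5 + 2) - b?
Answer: -1941199798941/228675263 ≈ -8488.9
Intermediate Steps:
o(b, d) = -3 - b
V(R) = -12*R (V(R) = 3*((-3 - 1*1)*R) = 3*((-3 - 1)*R) = 3*(-4*R) = -12*R)
14103/(3969/22163 - 23096/13738) - V(75) = 14103/(3969/22163 - 23096/13738) - (-12)*75 = 14103/(3969*(1/22163) - 23096*1/13738) - 1*(-900) = 14103/(3969/22163 - 11548/6869) + 900 = 14103/(-228675263/152237647) + 900 = 14103*(-152237647/228675263) + 900 = -2147007535641/228675263 + 900 = -1941199798941/228675263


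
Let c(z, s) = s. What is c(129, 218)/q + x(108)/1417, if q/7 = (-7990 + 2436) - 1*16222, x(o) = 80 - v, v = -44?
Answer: 9296331/107998072 ≈ 0.086079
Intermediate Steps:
x(o) = 124 (x(o) = 80 - 1*(-44) = 80 + 44 = 124)
q = -152432 (q = 7*((-7990 + 2436) - 1*16222) = 7*(-5554 - 16222) = 7*(-21776) = -152432)
c(129, 218)/q + x(108)/1417 = 218/(-152432) + 124/1417 = 218*(-1/152432) + 124*(1/1417) = -109/76216 + 124/1417 = 9296331/107998072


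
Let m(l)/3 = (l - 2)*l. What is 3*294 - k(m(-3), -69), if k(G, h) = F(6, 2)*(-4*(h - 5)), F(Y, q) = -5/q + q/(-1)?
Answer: 2214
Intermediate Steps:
m(l) = 3*l*(-2 + l) (m(l) = 3*((l - 2)*l) = 3*((-2 + l)*l) = 3*(l*(-2 + l)) = 3*l*(-2 + l))
F(Y, q) = -q - 5/q (F(Y, q) = -5/q + q*(-1) = -5/q - q = -q - 5/q)
k(G, h) = -90 + 18*h (k(G, h) = (-1*2 - 5/2)*(-4*(h - 5)) = (-2 - 5*½)*(-4*(-5 + h)) = (-2 - 5/2)*(20 - 4*h) = -9*(20 - 4*h)/2 = -90 + 18*h)
3*294 - k(m(-3), -69) = 3*294 - (-90 + 18*(-69)) = 882 - (-90 - 1242) = 882 - 1*(-1332) = 882 + 1332 = 2214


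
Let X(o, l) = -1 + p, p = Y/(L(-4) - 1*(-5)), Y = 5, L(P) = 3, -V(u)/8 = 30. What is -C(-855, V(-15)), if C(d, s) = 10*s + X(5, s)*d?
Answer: 16635/8 ≈ 2079.4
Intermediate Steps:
V(u) = -240 (V(u) = -8*30 = -240)
p = 5/8 (p = 5/(3 - 1*(-5)) = 5/(3 + 5) = 5/8 ≈ 0.62500)
X(o, l) = -3/8 (X(o, l) = -1 + 5/8 = -3/8)
C(d, s) = 10*s - 3*d/8
-C(-855, V(-15)) = -(10*(-240) - 3/8*(-855)) = -(-2400 + 2565/8) = -1*(-16635/8) = 16635/8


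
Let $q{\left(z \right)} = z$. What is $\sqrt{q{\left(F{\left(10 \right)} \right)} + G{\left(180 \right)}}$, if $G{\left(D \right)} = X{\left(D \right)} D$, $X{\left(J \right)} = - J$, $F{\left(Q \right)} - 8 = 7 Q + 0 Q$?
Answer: $i \sqrt{32322} \approx 179.78 i$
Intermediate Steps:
$F{\left(Q \right)} = 8 + 7 Q$ ($F{\left(Q \right)} = 8 + \left(7 Q + 0 Q\right) = 8 + \left(7 Q + 0\right) = 8 + 7 Q$)
$G{\left(D \right)} = - D^{2}$ ($G{\left(D \right)} = - D D = - D^{2}$)
$\sqrt{q{\left(F{\left(10 \right)} \right)} + G{\left(180 \right)}} = \sqrt{\left(8 + 7 \cdot 10\right) - 180^{2}} = \sqrt{\left(8 + 70\right) - 32400} = \sqrt{78 - 32400} = \sqrt{-32322} = i \sqrt{32322}$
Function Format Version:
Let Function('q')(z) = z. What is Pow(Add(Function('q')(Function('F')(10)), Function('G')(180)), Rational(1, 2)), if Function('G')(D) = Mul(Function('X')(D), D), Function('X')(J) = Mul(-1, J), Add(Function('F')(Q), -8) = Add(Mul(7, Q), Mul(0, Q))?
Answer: Mul(I, Pow(32322, Rational(1, 2))) ≈ Mul(179.78, I)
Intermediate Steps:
Function('F')(Q) = Add(8, Mul(7, Q)) (Function('F')(Q) = Add(8, Add(Mul(7, Q), Mul(0, Q))) = Add(8, Add(Mul(7, Q), 0)) = Add(8, Mul(7, Q)))
Function('G')(D) = Mul(-1, Pow(D, 2)) (Function('G')(D) = Mul(Mul(-1, D), D) = Mul(-1, Pow(D, 2)))
Pow(Add(Function('q')(Function('F')(10)), Function('G')(180)), Rational(1, 2)) = Pow(Add(Add(8, Mul(7, 10)), Mul(-1, Pow(180, 2))), Rational(1, 2)) = Pow(Add(Add(8, 70), Mul(-1, 32400)), Rational(1, 2)) = Pow(Add(78, -32400), Rational(1, 2)) = Pow(-32322, Rational(1, 2)) = Mul(I, Pow(32322, Rational(1, 2)))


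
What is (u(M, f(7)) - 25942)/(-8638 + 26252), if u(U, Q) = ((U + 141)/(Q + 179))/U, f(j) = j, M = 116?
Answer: -559724335/380039664 ≈ -1.4728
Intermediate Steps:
u(U, Q) = (141 + U)/(U*(179 + Q)) (u(U, Q) = ((141 + U)/(179 + Q))/U = (141 + U)/(U*(179 + Q)))
(u(M, f(7)) - 25942)/(-8638 + 26252) = ((141 + 116)/(116*(179 + 7)) - 25942)/(-8638 + 26252) = ((1/116)*257/186 - 25942)/17614 = ((1/116)*(1/186)*257 - 25942)*(1/17614) = (257/21576 - 25942)*(1/17614) = -559724335/21576*1/17614 = -559724335/380039664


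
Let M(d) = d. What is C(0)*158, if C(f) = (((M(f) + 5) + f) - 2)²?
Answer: 1422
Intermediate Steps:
C(f) = (3 + 2*f)² (C(f) = (((f + 5) + f) - 2)² = (((5 + f) + f) - 2)² = ((5 + 2*f) - 2)² = (3 + 2*f)²)
C(0)*158 = (3 + 2*0)²*158 = (3 + 0)²*158 = 3²*158 = 9*158 = 1422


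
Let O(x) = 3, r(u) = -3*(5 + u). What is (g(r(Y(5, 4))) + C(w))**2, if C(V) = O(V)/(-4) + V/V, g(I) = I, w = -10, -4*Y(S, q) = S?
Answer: 121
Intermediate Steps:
Y(S, q) = -S/4
r(u) = -15 - 3*u
C(V) = 1/4 (C(V) = 3/(-4) + V/V = 3*(-1/4) + 1 = -3/4 + 1 = 1/4)
(g(r(Y(5, 4))) + C(w))**2 = ((-15 - (-3)*5/4) + 1/4)**2 = ((-15 - 3*(-5/4)) + 1/4)**2 = ((-15 + 15/4) + 1/4)**2 = (-45/4 + 1/4)**2 = (-11)**2 = 121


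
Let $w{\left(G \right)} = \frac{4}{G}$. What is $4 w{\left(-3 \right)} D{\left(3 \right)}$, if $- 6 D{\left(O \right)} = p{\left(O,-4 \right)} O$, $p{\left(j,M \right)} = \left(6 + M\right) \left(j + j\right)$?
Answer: $32$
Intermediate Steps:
$p{\left(j,M \right)} = 2 j \left(6 + M\right)$ ($p{\left(j,M \right)} = \left(6 + M\right) 2 j = 2 j \left(6 + M\right)$)
$D{\left(O \right)} = - \frac{2 O^{2}}{3}$ ($D{\left(O \right)} = - \frac{2 O \left(6 - 4\right) O}{6} = - \frac{2 O 2 O}{6} = - \frac{4 O O}{6} = - \frac{4 O^{2}}{6} = - \frac{2 O^{2}}{3}$)
$4 w{\left(-3 \right)} D{\left(3 \right)} = 4 \frac{4}{-3} \left(- \frac{2 \cdot 3^{2}}{3}\right) = 4 \cdot 4 \left(- \frac{1}{3}\right) \left(\left(- \frac{2}{3}\right) 9\right) = 4 \left(- \frac{4}{3}\right) \left(-6\right) = \left(- \frac{16}{3}\right) \left(-6\right) = 32$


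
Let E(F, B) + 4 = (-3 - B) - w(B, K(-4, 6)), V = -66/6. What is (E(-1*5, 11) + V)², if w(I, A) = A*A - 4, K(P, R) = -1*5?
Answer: 2500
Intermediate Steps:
V = -11 (V = -66*⅙ = -11)
K(P, R) = -5
w(I, A) = -4 + A² (w(I, A) = A² - 4 = -4 + A²)
E(F, B) = -28 - B (E(F, B) = -4 + ((-3 - B) - (-4 + (-5)²)) = -4 + ((-3 - B) - (-4 + 25)) = -4 + ((-3 - B) - 1*21) = -4 + ((-3 - B) - 21) = -4 + (-24 - B) = -28 - B)
(E(-1*5, 11) + V)² = ((-28 - 1*11) - 11)² = ((-28 - 11) - 11)² = (-39 - 11)² = (-50)² = 2500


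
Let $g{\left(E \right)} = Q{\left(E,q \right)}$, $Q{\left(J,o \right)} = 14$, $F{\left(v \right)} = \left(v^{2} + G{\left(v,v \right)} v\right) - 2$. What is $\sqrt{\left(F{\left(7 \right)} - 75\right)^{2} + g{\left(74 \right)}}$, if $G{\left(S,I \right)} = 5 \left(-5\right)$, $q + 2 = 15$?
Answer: $\sqrt{41223} \approx 203.03$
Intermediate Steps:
$q = 13$ ($q = -2 + 15 = 13$)
$G{\left(S,I \right)} = -25$
$F{\left(v \right)} = -2 + v^{2} - 25 v$ ($F{\left(v \right)} = \left(v^{2} - 25 v\right) - 2 = -2 + v^{2} - 25 v$)
$g{\left(E \right)} = 14$
$\sqrt{\left(F{\left(7 \right)} - 75\right)^{2} + g{\left(74 \right)}} = \sqrt{\left(\left(-2 + 7^{2} - 175\right) - 75\right)^{2} + 14} = \sqrt{\left(\left(-2 + 49 - 175\right) - 75\right)^{2} + 14} = \sqrt{\left(-128 - 75\right)^{2} + 14} = \sqrt{\left(-203\right)^{2} + 14} = \sqrt{41209 + 14} = \sqrt{41223}$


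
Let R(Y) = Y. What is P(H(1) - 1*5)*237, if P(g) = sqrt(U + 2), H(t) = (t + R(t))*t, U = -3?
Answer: 237*I ≈ 237.0*I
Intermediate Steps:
H(t) = 2*t**2 (H(t) = (t + t)*t = (2*t)*t = 2*t**2)
P(g) = I (P(g) = sqrt(-3 + 2) = sqrt(-1) = I)
P(H(1) - 1*5)*237 = I*237 = 237*I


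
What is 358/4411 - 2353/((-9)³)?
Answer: 10640065/3215619 ≈ 3.3089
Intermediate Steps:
358/4411 - 2353/((-9)³) = 358*(1/4411) - 2353/(-729) = 358/4411 - 2353*(-1/729) = 358/4411 + 2353/729 = 10640065/3215619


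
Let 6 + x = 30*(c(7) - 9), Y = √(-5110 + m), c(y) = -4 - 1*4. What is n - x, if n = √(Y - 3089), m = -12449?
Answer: 516 + √(-3089 + 3*I*√1951) ≈ 517.19 + 55.592*I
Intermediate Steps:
c(y) = -8 (c(y) = -4 - 4 = -8)
Y = 3*I*√1951 (Y = √(-5110 - 12449) = √(-17559) = 3*I*√1951 ≈ 132.51*I)
n = √(-3089 + 3*I*√1951) (n = √(3*I*√1951 - 3089) = √(-3089 + 3*I*√1951) ≈ 1.1918 + 55.592*I)
x = -516 (x = -6 + 30*(-8 - 9) = -6 + 30*(-17) = -6 - 510 = -516)
n - x = √(-3089 + 3*I*√1951) - 1*(-516) = √(-3089 + 3*I*√1951) + 516 = 516 + √(-3089 + 3*I*√1951)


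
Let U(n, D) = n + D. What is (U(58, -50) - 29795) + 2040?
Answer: -27747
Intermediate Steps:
U(n, D) = D + n
(U(58, -50) - 29795) + 2040 = ((-50 + 58) - 29795) + 2040 = (8 - 29795) + 2040 = -29787 + 2040 = -27747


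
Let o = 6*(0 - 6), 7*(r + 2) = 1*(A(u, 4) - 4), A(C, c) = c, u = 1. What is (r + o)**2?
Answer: 1444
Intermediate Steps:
r = -2 (r = -2 + (1*(4 - 4))/7 = -2 + (1*0)/7 = -2 + (1/7)*0 = -2 + 0 = -2)
o = -36 (o = 6*(-6) = -36)
(r + o)**2 = (-2 - 36)**2 = (-38)**2 = 1444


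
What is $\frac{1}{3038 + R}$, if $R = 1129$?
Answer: $\frac{1}{4167} \approx 0.00023998$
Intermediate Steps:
$\frac{1}{3038 + R} = \frac{1}{3038 + 1129} = \frac{1}{4167}$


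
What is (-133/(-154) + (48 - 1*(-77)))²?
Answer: 7667361/484 ≈ 15842.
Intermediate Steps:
(-133/(-154) + (48 - 1*(-77)))² = (-133*(-1/154) + (48 + 77))² = (19/22 + 125)² = (2769/22)² = 7667361/484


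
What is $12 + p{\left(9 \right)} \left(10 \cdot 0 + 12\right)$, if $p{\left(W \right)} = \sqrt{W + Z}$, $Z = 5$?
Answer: $12 + 12 \sqrt{14} \approx 56.9$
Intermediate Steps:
$p{\left(W \right)} = \sqrt{5 + W}$ ($p{\left(W \right)} = \sqrt{W + 5} = \sqrt{5 + W}$)
$12 + p{\left(9 \right)} \left(10 \cdot 0 + 12\right) = 12 + \sqrt{5 + 9} \left(10 \cdot 0 + 12\right) = 12 + \sqrt{14} \left(0 + 12\right) = 12 + \sqrt{14} \cdot 12 = 12 + 12 \sqrt{14}$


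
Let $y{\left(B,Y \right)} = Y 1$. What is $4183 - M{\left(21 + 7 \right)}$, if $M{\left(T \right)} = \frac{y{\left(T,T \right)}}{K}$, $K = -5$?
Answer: $\frac{20943}{5} \approx 4188.6$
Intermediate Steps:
$y{\left(B,Y \right)} = Y$
$M{\left(T \right)} = - \frac{T}{5}$ ($M{\left(T \right)} = \frac{T}{-5} = T \left(- \frac{1}{5}\right) = - \frac{T}{5}$)
$4183 - M{\left(21 + 7 \right)} = 4183 - - \frac{21 + 7}{5} = 4183 - \left(- \frac{1}{5}\right) 28 = 4183 - - \frac{28}{5} = 4183 + \frac{28}{5} = \frac{20943}{5}$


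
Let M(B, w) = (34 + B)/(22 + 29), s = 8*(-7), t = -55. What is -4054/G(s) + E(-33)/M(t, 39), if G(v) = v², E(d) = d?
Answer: 123637/1568 ≈ 78.850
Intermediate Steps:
s = -56
M(B, w) = ⅔ + B/51 (M(B, w) = (34 + B)/51 = (34 + B)*(1/51) = ⅔ + B/51)
-4054/G(s) + E(-33)/M(t, 39) = -4054/((-56)²) - 33/(⅔ + (1/51)*(-55)) = -4054/3136 - 33/(⅔ - 55/51) = -4054*1/3136 - 33/(-7/17) = -2027/1568 - 33*(-17/7) = -2027/1568 + 561/7 = 123637/1568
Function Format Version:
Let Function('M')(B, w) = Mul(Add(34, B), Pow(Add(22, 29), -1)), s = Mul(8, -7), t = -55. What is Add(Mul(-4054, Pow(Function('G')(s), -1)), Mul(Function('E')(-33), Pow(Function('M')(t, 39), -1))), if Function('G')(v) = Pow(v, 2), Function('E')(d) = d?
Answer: Rational(123637, 1568) ≈ 78.850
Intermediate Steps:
s = -56
Function('M')(B, w) = Add(Rational(2, 3), Mul(Rational(1, 51), B)) (Function('M')(B, w) = Mul(Add(34, B), Pow(51, -1)) = Mul(Add(34, B), Rational(1, 51)) = Add(Rational(2, 3), Mul(Rational(1, 51), B)))
Add(Mul(-4054, Pow(Function('G')(s), -1)), Mul(Function('E')(-33), Pow(Function('M')(t, 39), -1))) = Add(Mul(-4054, Pow(Pow(-56, 2), -1)), Mul(-33, Pow(Add(Rational(2, 3), Mul(Rational(1, 51), -55)), -1))) = Add(Mul(-4054, Pow(3136, -1)), Mul(-33, Pow(Add(Rational(2, 3), Rational(-55, 51)), -1))) = Add(Mul(-4054, Rational(1, 3136)), Mul(-33, Pow(Rational(-7, 17), -1))) = Add(Rational(-2027, 1568), Mul(-33, Rational(-17, 7))) = Add(Rational(-2027, 1568), Rational(561, 7)) = Rational(123637, 1568)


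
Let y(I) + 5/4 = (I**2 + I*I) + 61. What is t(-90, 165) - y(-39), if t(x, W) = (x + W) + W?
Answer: -11447/4 ≈ -2861.8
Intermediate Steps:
t(x, W) = x + 2*W (t(x, W) = (W + x) + W = x + 2*W)
y(I) = 239/4 + 2*I**2 (y(I) = -5/4 + ((I**2 + I*I) + 61) = -5/4 + ((I**2 + I**2) + 61) = -5/4 + (2*I**2 + 61) = -5/4 + (61 + 2*I**2) = 239/4 + 2*I**2)
t(-90, 165) - y(-39) = (-90 + 2*165) - (239/4 + 2*(-39)**2) = (-90 + 330) - (239/4 + 2*1521) = 240 - (239/4 + 3042) = 240 - 1*12407/4 = 240 - 12407/4 = -11447/4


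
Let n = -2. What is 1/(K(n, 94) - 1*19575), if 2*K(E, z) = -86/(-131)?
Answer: -131/2564282 ≈ -5.1086e-5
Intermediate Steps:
K(E, z) = 43/131 (K(E, z) = (-86/(-131))/2 = (-86*(-1/131))/2 = (½)*(86/131) = 43/131)
1/(K(n, 94) - 1*19575) = 1/(43/131 - 1*19575) = 1/(43/131 - 19575) = 1/(-2564282/131) = -131/2564282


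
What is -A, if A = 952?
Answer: -952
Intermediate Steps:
-A = -1*952 = -952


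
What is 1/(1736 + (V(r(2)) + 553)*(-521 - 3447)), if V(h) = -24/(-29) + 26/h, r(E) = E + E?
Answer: -29/64427672 ≈ -4.5012e-7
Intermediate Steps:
r(E) = 2*E
V(h) = 24/29 + 26/h (V(h) = -24*(-1/29) + 26/h = 24/29 + 26/h)
1/(1736 + (V(r(2)) + 553)*(-521 - 3447)) = 1/(1736 + ((24/29 + 26/((2*2))) + 553)*(-521 - 3447)) = 1/(1736 + ((24/29 + 26/4) + 553)*(-3968)) = 1/(1736 + ((24/29 + 26*(1/4)) + 553)*(-3968)) = 1/(1736 + ((24/29 + 13/2) + 553)*(-3968)) = 1/(1736 + (425/58 + 553)*(-3968)) = 1/(1736 + (32499/58)*(-3968)) = 1/(1736 - 64478016/29) = 1/(-64427672/29) = -29/64427672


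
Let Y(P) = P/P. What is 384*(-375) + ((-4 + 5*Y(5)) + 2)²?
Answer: -143991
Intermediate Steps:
Y(P) = 1
384*(-375) + ((-4 + 5*Y(5)) + 2)² = 384*(-375) + ((-4 + 5*1) + 2)² = -144000 + ((-4 + 5) + 2)² = -144000 + (1 + 2)² = -144000 + 3² = -144000 + 9 = -143991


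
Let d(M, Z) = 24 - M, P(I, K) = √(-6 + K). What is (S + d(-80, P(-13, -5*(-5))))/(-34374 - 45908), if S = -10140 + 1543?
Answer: 8493/80282 ≈ 0.10579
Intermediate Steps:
S = -8597
(S + d(-80, P(-13, -5*(-5))))/(-34374 - 45908) = (-8597 + (24 - 1*(-80)))/(-34374 - 45908) = (-8597 + (24 + 80))/(-80282) = (-8597 + 104)*(-1/80282) = -8493*(-1/80282) = 8493/80282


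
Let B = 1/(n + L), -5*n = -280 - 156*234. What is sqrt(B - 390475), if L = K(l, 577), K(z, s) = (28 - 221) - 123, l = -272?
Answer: 3*I*sqrt(13442336328655)/17602 ≈ 624.88*I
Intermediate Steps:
K(z, s) = -316 (K(z, s) = -193 - 123 = -316)
L = -316
n = 36784/5 (n = -(-280 - 156*234)/5 = -(-280 - 36504)/5 = -1/5*(-36784) = 36784/5 ≈ 7356.8)
B = 5/35204 (B = 1/(36784/5 - 316) = 1/(35204/5) = 5/35204 ≈ 0.00014203)
sqrt(B - 390475) = sqrt(5/35204 - 390475) = sqrt(-13746281895/35204) = 3*I*sqrt(13442336328655)/17602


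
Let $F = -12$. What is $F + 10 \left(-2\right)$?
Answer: $-32$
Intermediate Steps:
$F + 10 \left(-2\right) = -12 + 10 \left(-2\right) = -12 - 20 = -32$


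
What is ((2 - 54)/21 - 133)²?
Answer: 8094025/441 ≈ 18354.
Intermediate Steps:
((2 - 54)/21 - 133)² = (-52*1/21 - 133)² = (-52/21 - 133)² = (-2845/21)² = 8094025/441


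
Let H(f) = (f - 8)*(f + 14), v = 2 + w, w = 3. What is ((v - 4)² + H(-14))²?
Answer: 1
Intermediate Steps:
v = 5 (v = 2 + 3 = 5)
H(f) = (-8 + f)*(14 + f)
((v - 4)² + H(-14))² = ((5 - 4)² + (-112 + (-14)² + 6*(-14)))² = (1² + (-112 + 196 - 84))² = (1 + 0)² = 1² = 1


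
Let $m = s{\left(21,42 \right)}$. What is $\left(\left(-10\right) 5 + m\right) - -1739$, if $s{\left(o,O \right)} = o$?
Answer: $1710$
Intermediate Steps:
$m = 21$
$\left(\left(-10\right) 5 + m\right) - -1739 = \left(\left(-10\right) 5 + 21\right) - -1739 = \left(-50 + 21\right) + 1739 = -29 + 1739 = 1710$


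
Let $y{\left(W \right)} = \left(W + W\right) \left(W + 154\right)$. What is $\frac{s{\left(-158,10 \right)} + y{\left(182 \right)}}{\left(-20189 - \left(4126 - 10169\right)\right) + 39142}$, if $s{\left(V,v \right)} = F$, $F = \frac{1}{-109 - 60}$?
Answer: $\frac{20669375}{4224324} \approx 4.8929$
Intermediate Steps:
$F = - \frac{1}{169}$ ($F = \frac{1}{-169} = - \frac{1}{169} \approx -0.0059172$)
$s{\left(V,v \right)} = - \frac{1}{169}$
$y{\left(W \right)} = 2 W \left(154 + W\right)$
$\frac{s{\left(-158,10 \right)} + y{\left(182 \right)}}{\left(-20189 - \left(4126 - 10169\right)\right) + 39142} = \frac{- \frac{1}{169} + 2 \cdot 182 \left(154 + 182\right)}{\left(-20189 - \left(4126 - 10169\right)\right) + 39142} = \frac{- \frac{1}{169} + 2 \cdot 182 \cdot 336}{\left(-20189 - \left(4126 - 10169\right)\right) + 39142} = \frac{- \frac{1}{169} + 122304}{\left(-20189 - -6043\right) + 39142} = \frac{20669375}{169 \left(\left(-20189 + 6043\right) + 39142\right)} = \frac{20669375}{169 \left(-14146 + 39142\right)} = \frac{20669375}{169 \cdot 24996} = \frac{20669375}{169} \cdot \frac{1}{24996} = \frac{20669375}{4224324}$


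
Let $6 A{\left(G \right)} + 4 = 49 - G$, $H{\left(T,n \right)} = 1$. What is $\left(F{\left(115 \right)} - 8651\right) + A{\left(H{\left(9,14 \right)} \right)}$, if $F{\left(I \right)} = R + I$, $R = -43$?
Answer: $- \frac{25715}{3} \approx -8571.7$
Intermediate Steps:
$A{\left(G \right)} = \frac{15}{2} - \frac{G}{6}$ ($A{\left(G \right)} = - \frac{2}{3} + \frac{49 - G}{6} = - \frac{2}{3} - \left(- \frac{49}{6} + \frac{G}{6}\right) = \frac{15}{2} - \frac{G}{6}$)
$F{\left(I \right)} = -43 + I$
$\left(F{\left(115 \right)} - 8651\right) + A{\left(H{\left(9,14 \right)} \right)} = \left(\left(-43 + 115\right) - 8651\right) + \left(\frac{15}{2} - \frac{1}{6}\right) = \left(72 - 8651\right) + \left(\frac{15}{2} - \frac{1}{6}\right) = -8579 + \frac{22}{3} = - \frac{25715}{3}$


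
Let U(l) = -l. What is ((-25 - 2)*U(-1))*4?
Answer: -108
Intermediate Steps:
((-25 - 2)*U(-1))*4 = ((-25 - 2)*(-1*(-1)))*4 = -27*1*4 = -27*4 = -108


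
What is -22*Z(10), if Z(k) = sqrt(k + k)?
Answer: -44*sqrt(5) ≈ -98.387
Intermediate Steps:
Z(k) = sqrt(2)*sqrt(k) (Z(k) = sqrt(2*k) = sqrt(2)*sqrt(k))
-22*Z(10) = -22*sqrt(2)*sqrt(10) = -44*sqrt(5)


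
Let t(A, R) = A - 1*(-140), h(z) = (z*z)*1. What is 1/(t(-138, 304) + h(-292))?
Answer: 1/85266 ≈ 1.1728e-5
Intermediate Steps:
h(z) = z**2 (h(z) = z**2*1 = z**2)
t(A, R) = 140 + A (t(A, R) = A + 140 = 140 + A)
1/(t(-138, 304) + h(-292)) = 1/((140 - 138) + (-292)**2) = 1/(2 + 85264) = 1/85266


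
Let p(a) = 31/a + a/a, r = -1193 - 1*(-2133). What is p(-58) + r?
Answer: 54547/58 ≈ 940.47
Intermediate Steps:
r = 940 (r = -1193 + 2133 = 940)
p(a) = 1 + 31/a (p(a) = 31/a + 1 = 1 + 31/a)
p(-58) + r = (31 - 58)/(-58) + 940 = -1/58*(-27) + 940 = 27/58 + 940 = 54547/58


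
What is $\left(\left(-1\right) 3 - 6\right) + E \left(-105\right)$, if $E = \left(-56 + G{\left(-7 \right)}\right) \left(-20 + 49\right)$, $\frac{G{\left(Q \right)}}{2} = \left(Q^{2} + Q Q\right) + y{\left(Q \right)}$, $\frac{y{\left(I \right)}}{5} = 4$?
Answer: $-548109$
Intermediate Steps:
$y{\left(I \right)} = 20$ ($y{\left(I \right)} = 5 \cdot 4 = 20$)
$G{\left(Q \right)} = 40 + 4 Q^{2}$ ($G{\left(Q \right)} = 2 \left(\left(Q^{2} + Q Q\right) + 20\right) = 2 \left(\left(Q^{2} + Q^{2}\right) + 20\right) = 2 \left(2 Q^{2} + 20\right) = 2 \left(20 + 2 Q^{2}\right) = 40 + 4 Q^{2}$)
$E = 5220$ ($E = \left(-56 + \left(40 + 4 \left(-7\right)^{2}\right)\right) \left(-20 + 49\right) = \left(-56 + \left(40 + 4 \cdot 49\right)\right) 29 = \left(-56 + \left(40 + 196\right)\right) 29 = \left(-56 + 236\right) 29 = 180 \cdot 29 = 5220$)
$\left(\left(-1\right) 3 - 6\right) + E \left(-105\right) = \left(\left(-1\right) 3 - 6\right) + 5220 \left(-105\right) = \left(-3 - 6\right) - 548100 = -9 - 548100 = -548109$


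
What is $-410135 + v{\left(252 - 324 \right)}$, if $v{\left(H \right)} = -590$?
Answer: $-410725$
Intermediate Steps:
$-410135 + v{\left(252 - 324 \right)} = -410135 - 590 = -410725$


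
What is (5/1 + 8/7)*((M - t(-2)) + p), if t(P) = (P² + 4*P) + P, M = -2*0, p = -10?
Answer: -172/7 ≈ -24.571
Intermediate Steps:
M = 0
t(P) = P² + 5*P
(5/1 + 8/7)*((M - t(-2)) + p) = (5/1 + 8/7)*((0 - (-2)*(5 - 2)) - 10) = (5*1 + 8*(⅐))*((0 - (-2)*3) - 10) = (5 + 8/7)*((0 - 1*(-6)) - 10) = 43*((0 + 6) - 10)/7 = 43*(6 - 10)/7 = (43/7)*(-4) = -172/7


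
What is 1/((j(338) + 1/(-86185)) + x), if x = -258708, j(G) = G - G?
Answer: -86185/22296748981 ≈ -3.8654e-6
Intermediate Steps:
j(G) = 0
1/((j(338) + 1/(-86185)) + x) = 1/((0 + 1/(-86185)) - 258708) = 1/((0 - 1/86185) - 258708) = 1/(-1/86185 - 258708) = 1/(-22296748981/86185) = -86185/22296748981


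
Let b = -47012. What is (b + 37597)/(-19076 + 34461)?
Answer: -1883/3077 ≈ -0.61196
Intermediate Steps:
(b + 37597)/(-19076 + 34461) = (-47012 + 37597)/(-19076 + 34461) = -9415/15385 = -9415*1/15385 = -1883/3077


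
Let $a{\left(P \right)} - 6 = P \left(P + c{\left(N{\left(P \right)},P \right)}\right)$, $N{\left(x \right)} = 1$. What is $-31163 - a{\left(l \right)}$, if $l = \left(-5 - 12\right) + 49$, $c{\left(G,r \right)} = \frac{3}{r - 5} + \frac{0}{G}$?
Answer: $- \frac{289769}{9} \approx -32197.0$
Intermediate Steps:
$c{\left(G,r \right)} = \frac{3}{-5 + r}$ ($c{\left(G,r \right)} = \frac{3}{-5 + r} + 0 = \frac{3}{-5 + r}$)
$l = 32$ ($l = -17 + 49 = 32$)
$a{\left(P \right)} = 6 + P \left(P + \frac{3}{-5 + P}\right)$
$-31163 - a{\left(l \right)} = -31163 - \frac{3 \cdot 32 + \left(-5 + 32\right) \left(6 + 32^{2}\right)}{-5 + 32} = -31163 - \frac{96 + 27 \left(6 + 1024\right)}{27} = -31163 - \frac{96 + 27 \cdot 1030}{27} = -31163 - \frac{96 + 27810}{27} = -31163 - \frac{1}{27} \cdot 27906 = -31163 - \frac{9302}{9} = - \frac{289769}{9}$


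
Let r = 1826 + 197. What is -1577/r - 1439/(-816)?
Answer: 95545/97104 ≈ 0.98394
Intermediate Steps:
r = 2023
-1577/r - 1439/(-816) = -1577/2023 - 1439/(-816) = -1577*1/2023 - 1439*(-1/816) = -1577/2023 + 1439/816 = 95545/97104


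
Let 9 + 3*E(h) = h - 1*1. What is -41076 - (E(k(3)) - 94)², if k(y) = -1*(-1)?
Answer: -50485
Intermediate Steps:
k(y) = 1
E(h) = -10/3 + h/3 (E(h) = -3 + (h - 1*1)/3 = -3 + (h - 1)/3 = -3 + (-1 + h)/3 = -3 + (-⅓ + h/3) = -10/3 + h/3)
-41076 - (E(k(3)) - 94)² = -41076 - ((-10/3 + (⅓)*1) - 94)² = -41076 - ((-10/3 + ⅓) - 94)² = -41076 - (-3 - 94)² = -41076 - 1*(-97)² = -41076 - 1*9409 = -41076 - 9409 = -50485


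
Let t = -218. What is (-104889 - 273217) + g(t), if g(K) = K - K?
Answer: -378106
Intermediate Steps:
g(K) = 0
(-104889 - 273217) + g(t) = (-104889 - 273217) + 0 = -378106 + 0 = -378106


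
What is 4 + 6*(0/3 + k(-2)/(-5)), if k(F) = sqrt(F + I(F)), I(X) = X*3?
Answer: 4 - 12*I*sqrt(2)/5 ≈ 4.0 - 3.3941*I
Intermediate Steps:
I(X) = 3*X
k(F) = 2*sqrt(F) (k(F) = sqrt(F + 3*F) = sqrt(4*F) = 2*sqrt(F))
4 + 6*(0/3 + k(-2)/(-5)) = 4 + 6*(0/3 + (2*sqrt(-2))/(-5)) = 4 + 6*(0*(1/3) + (2*(I*sqrt(2)))*(-1/5)) = 4 + 6*(0 + (2*I*sqrt(2))*(-1/5)) = 4 + 6*(0 - 2*I*sqrt(2)/5) = 4 + 6*(-2*I*sqrt(2)/5) = 4 - 12*I*sqrt(2)/5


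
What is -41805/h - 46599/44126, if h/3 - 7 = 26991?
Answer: -468243903/297828437 ≈ -1.5722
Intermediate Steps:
h = 80994 (h = 21 + 3*26991 = 21 + 80973 = 80994)
-41805/h - 46599/44126 = -41805/80994 - 46599/44126 = -41805*1/80994 - 46599*1/44126 = -13935/26998 - 46599/44126 = -468243903/297828437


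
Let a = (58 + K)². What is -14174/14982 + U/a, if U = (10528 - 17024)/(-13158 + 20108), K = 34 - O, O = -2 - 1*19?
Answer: -314490643693/332392712025 ≈ -0.94614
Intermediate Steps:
O = -21 (O = -2 - 19 = -21)
K = 55 (K = 34 - 1*(-21) = 34 + 21 = 55)
a = 12769 (a = (58 + 55)² = 113² = 12769)
U = -3248/3475 (U = -6496/6950 = -6496*1/6950 = -3248/3475 ≈ -0.93468)
-14174/14982 + U/a = -14174/14982 - 3248/3475/12769 = -14174*1/14982 - 3248/3475*1/12769 = -7087/7491 - 3248/44372275 = -314490643693/332392712025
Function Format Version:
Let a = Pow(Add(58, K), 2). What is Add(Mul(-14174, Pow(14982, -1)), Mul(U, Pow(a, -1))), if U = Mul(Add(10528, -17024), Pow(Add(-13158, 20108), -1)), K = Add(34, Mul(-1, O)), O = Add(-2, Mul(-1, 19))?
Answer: Rational(-314490643693, 332392712025) ≈ -0.94614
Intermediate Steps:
O = -21 (O = Add(-2, -19) = -21)
K = 55 (K = Add(34, Mul(-1, -21)) = Add(34, 21) = 55)
a = 12769 (a = Pow(Add(58, 55), 2) = Pow(113, 2) = 12769)
U = Rational(-3248, 3475) (U = Mul(-6496, Pow(6950, -1)) = Mul(-6496, Rational(1, 6950)) = Rational(-3248, 3475) ≈ -0.93468)
Add(Mul(-14174, Pow(14982, -1)), Mul(U, Pow(a, -1))) = Add(Mul(-14174, Pow(14982, -1)), Mul(Rational(-3248, 3475), Pow(12769, -1))) = Add(Mul(-14174, Rational(1, 14982)), Mul(Rational(-3248, 3475), Rational(1, 12769))) = Add(Rational(-7087, 7491), Rational(-3248, 44372275)) = Rational(-314490643693, 332392712025)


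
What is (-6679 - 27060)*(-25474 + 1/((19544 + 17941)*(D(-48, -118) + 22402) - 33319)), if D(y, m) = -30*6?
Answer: 715900453284971647/832958351 ≈ 8.5947e+8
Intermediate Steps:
D(y, m) = -180
(-6679 - 27060)*(-25474 + 1/((19544 + 17941)*(D(-48, -118) + 22402) - 33319)) = (-6679 - 27060)*(-25474 + 1/((19544 + 17941)*(-180 + 22402) - 33319)) = -33739*(-25474 + 1/(37485*22222 - 33319)) = -33739*(-25474 + 1/(832991670 - 33319)) = -33739*(-25474 + 1/832958351) = -33739*(-21218781033373/832958351) = 715900453284971647/832958351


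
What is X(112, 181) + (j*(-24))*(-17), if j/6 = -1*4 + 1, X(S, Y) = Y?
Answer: -7163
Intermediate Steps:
j = -18 (j = 6*(-1*4 + 1) = 6*(-4 + 1) = 6*(-3) = -18)
X(112, 181) + (j*(-24))*(-17) = 181 - 18*(-24)*(-17) = 181 + 432*(-17) = 181 - 7344 = -7163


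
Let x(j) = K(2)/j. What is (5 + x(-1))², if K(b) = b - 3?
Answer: 36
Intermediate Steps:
K(b) = -3 + b
x(j) = -1/j (x(j) = (-3 + 2)/j = -1/j)
(5 + x(-1))² = (5 - 1/(-1))² = (5 - 1*(-1))² = (5 + 1)² = 6² = 36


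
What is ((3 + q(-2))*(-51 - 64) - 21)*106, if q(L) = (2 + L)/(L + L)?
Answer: -38796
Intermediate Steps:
q(L) = (2 + L)/(2*L) (q(L) = (2 + L)/((2*L)) = (2 + L)*(1/(2*L)) = (2 + L)/(2*L))
((3 + q(-2))*(-51 - 64) - 21)*106 = ((3 + (1/2)*(2 - 2)/(-2))*(-51 - 64) - 21)*106 = ((3 + (1/2)*(-1/2)*0)*(-115) - 21)*106 = ((3 + 0)*(-115) - 21)*106 = (3*(-115) - 21)*106 = (-345 - 21)*106 = -366*106 = -38796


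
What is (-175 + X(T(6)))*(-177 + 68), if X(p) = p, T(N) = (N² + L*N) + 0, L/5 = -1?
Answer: 18421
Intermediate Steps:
L = -5 (L = 5*(-1) = -5)
T(N) = N² - 5*N (T(N) = (N² - 5*N) + 0 = N² - 5*N)
(-175 + X(T(6)))*(-177 + 68) = (-175 + 6*(-5 + 6))*(-177 + 68) = (-175 + 6*1)*(-109) = (-175 + 6)*(-109) = -169*(-109) = 18421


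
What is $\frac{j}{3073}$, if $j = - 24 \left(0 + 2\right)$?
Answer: $- \frac{48}{3073} \approx -0.01562$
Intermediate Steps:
$j = -48$ ($j = \left(-24\right) 2 = -48$)
$\frac{j}{3073} = - \frac{48}{3073}$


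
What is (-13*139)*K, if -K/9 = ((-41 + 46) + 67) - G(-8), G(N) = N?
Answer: 1301040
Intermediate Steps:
K = -720 (K = -9*(((-41 + 46) + 67) - 1*(-8)) = -9*((5 + 67) + 8) = -9*(72 + 8) = -9*80 = -720)
(-13*139)*K = -13*139*(-720) = -1807*(-720) = 1301040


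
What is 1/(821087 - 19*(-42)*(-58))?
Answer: 1/774803 ≈ 1.2907e-6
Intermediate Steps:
1/(821087 - 19*(-42)*(-58)) = 1/(821087 + 798*(-58)) = 1/(821087 - 46284) = 1/774803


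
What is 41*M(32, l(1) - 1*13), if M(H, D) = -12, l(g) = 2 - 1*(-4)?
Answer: -492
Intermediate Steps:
l(g) = 6 (l(g) = 2 + 4 = 6)
41*M(32, l(1) - 1*13) = 41*(-12) = -492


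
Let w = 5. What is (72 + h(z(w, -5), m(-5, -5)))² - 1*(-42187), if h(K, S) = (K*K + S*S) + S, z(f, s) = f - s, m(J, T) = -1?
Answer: 71771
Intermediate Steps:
h(K, S) = S + K² + S² (h(K, S) = (K² + S²) + S = S + K² + S²)
(72 + h(z(w, -5), m(-5, -5)))² - 1*(-42187) = (72 + (-1 + (5 - 1*(-5))² + (-1)²))² - 1*(-42187) = (72 + (-1 + (5 + 5)² + 1))² + 42187 = (72 + (-1 + 10² + 1))² + 42187 = (72 + (-1 + 100 + 1))² + 42187 = (72 + 100)² + 42187 = 172² + 42187 = 29584 + 42187 = 71771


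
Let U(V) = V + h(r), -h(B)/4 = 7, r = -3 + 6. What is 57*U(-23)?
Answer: -2907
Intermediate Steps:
r = 3
h(B) = -28 (h(B) = -4*7 = -28)
U(V) = -28 + V (U(V) = V - 28 = -28 + V)
57*U(-23) = 57*(-28 - 23) = 57*(-51) = -2907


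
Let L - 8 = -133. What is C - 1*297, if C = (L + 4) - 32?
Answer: -450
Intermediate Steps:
L = -125 (L = 8 - 133 = -125)
C = -153 (C = (-125 + 4) - 32 = -121 - 32 = -153)
C - 1*297 = -153 - 1*297 = -153 - 297 = -450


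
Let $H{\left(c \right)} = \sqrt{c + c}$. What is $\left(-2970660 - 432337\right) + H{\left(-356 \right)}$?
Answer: $-3402997 + 2 i \sqrt{178} \approx -3.403 \cdot 10^{6} + 26.683 i$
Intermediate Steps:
$H{\left(c \right)} = \sqrt{2} \sqrt{c}$ ($H{\left(c \right)} = \sqrt{2 c} = \sqrt{2} \sqrt{c}$)
$\left(-2970660 - 432337\right) + H{\left(-356 \right)} = \left(-2970660 - 432337\right) + \sqrt{2} \sqrt{-356} = -3402997 + \sqrt{2} \cdot 2 i \sqrt{89} = -3402997 + 2 i \sqrt{178}$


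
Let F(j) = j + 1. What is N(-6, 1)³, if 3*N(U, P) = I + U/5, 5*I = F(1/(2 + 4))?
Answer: -24389/729000 ≈ -0.033455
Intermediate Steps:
F(j) = 1 + j
I = 7/30 (I = (1 + 1/(2 + 4))/5 = (1 + 1/6)/5 = (1 + ⅙)/5 = (⅕)*(7/6) = 7/30 ≈ 0.23333)
N(U, P) = 7/90 + U/15 (N(U, P) = (7/30 + U/5)/3 = 7/90 + U/15)
N(-6, 1)³ = (7/90 + (1/15)*(-6))³ = (7/90 - ⅖)³ = (-29/90)³ = -24389/729000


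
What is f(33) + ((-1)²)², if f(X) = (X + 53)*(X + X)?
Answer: 5677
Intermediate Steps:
f(X) = 2*X*(53 + X) (f(X) = (53 + X)*(2*X) = 2*X*(53 + X))
f(33) + ((-1)²)² = 2*33*(53 + 33) + ((-1)²)² = 2*33*86 + 1² = 5676 + 1 = 5677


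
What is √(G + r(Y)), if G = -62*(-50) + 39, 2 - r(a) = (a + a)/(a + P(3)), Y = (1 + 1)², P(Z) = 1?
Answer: √78485/5 ≈ 56.030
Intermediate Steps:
Y = 4 (Y = 2² = 4)
r(a) = 2 - 2*a/(1 + a) (r(a) = 2 - (a + a)/(a + 1) = 2 - 2*a/(1 + a))
G = 3139 (G = 3100 + 39 = 3139)
√(G + r(Y)) = √(3139 + 2/(1 + 4)) = √(3139 + 2/5) = √(3139 + 2*(⅕)) = √(3139 + ⅖) = √(15697/5) = √78485/5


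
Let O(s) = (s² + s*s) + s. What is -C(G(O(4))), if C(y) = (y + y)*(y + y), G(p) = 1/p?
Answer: -1/324 ≈ -0.0030864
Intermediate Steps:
O(s) = s + 2*s² (O(s) = (s² + s²) + s = 2*s² + s = s + 2*s²)
C(y) = 4*y² (C(y) = (2*y)*(2*y) = 4*y²)
-C(G(O(4))) = -4*(1/(4*(1 + 2*4)))² = -4*(1/(4*(1 + 8)))² = -4*(1/(4*9))² = -4*(1/36)² = -4/1296 = -1*1/324 = -1/324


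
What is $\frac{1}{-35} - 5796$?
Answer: $- \frac{202861}{35} \approx -5796.0$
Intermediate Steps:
$\frac{1}{-35} - 5796 = - \frac{1}{35} - 5796 = - \frac{202861}{35}$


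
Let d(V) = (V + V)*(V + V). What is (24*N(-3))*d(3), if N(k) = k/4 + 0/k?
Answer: -648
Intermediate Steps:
d(V) = 4*V**2 (d(V) = (2*V)*(2*V) = 4*V**2)
N(k) = k/4 (N(k) = k*(1/4) + 0 = k/4 + 0 = k/4)
(24*N(-3))*d(3) = (24*((1/4)*(-3)))*(4*3**2) = (24*(-3/4))*(4*9) = -18*36 = -648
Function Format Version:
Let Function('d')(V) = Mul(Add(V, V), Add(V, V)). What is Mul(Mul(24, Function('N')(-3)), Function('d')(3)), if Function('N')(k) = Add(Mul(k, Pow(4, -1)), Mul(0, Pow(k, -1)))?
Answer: -648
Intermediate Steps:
Function('d')(V) = Mul(4, Pow(V, 2)) (Function('d')(V) = Mul(Mul(2, V), Mul(2, V)) = Mul(4, Pow(V, 2)))
Function('N')(k) = Mul(Rational(1, 4), k) (Function('N')(k) = Add(Mul(k, Rational(1, 4)), 0) = Add(Mul(Rational(1, 4), k), 0) = Mul(Rational(1, 4), k))
Mul(Mul(24, Function('N')(-3)), Function('d')(3)) = Mul(Mul(24, Mul(Rational(1, 4), -3)), Mul(4, Pow(3, 2))) = Mul(Mul(24, Rational(-3, 4)), Mul(4, 9)) = Mul(-18, 36) = -648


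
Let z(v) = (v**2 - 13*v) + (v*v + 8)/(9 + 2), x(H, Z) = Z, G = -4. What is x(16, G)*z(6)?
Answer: 152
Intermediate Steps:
z(v) = 8/11 - 13*v + 12*v**2/11 (z(v) = (v**2 - 13*v) + (v**2 + 8)/11 = (v**2 - 13*v) + (8 + v**2)*(1/11) = (v**2 - 13*v) + (8/11 + v**2/11) = 8/11 - 13*v + 12*v**2/11)
x(16, G)*z(6) = -4*(8/11 - 13*6 + (12/11)*6**2) = -4*(8/11 - 78 + (12/11)*36) = -4*(8/11 - 78 + 432/11) = -4*(-38) = 152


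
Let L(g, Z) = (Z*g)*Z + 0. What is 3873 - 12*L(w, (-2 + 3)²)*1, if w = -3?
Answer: 3909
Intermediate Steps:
L(g, Z) = g*Z² (L(g, Z) = g*Z² + 0 = g*Z²)
3873 - 12*L(w, (-2 + 3)²)*1 = 3873 - (-36)*((-2 + 3)²)²*1 = 3873 - (-36)*(1²)²*1 = 3873 - (-36)*1²*1 = 3873 - (-36)*1 = 3873 - 12*(-3)*1 = 3873 + 36*1 = 3873 + 36 = 3909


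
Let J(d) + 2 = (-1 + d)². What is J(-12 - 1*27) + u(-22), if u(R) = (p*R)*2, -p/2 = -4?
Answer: 1246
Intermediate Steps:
p = 8 (p = -2*(-4) = 8)
J(d) = -2 + (-1 + d)²
u(R) = 16*R (u(R) = (8*R)*2 = 16*R)
J(-12 - 1*27) + u(-22) = (-2 + (-1 + (-12 - 1*27))²) + 16*(-22) = (-2 + (-1 + (-12 - 27))²) - 352 = (-2 + (-1 - 39)²) - 352 = (-2 + (-40)²) - 352 = (-2 + 1600) - 352 = 1598 - 352 = 1246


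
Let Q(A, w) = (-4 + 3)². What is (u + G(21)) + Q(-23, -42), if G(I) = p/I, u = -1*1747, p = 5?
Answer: -36661/21 ≈ -1745.8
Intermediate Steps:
u = -1747
G(I) = 5/I
Q(A, w) = 1 (Q(A, w) = (-1)² = 1)
(u + G(21)) + Q(-23, -42) = (-1747 + 5/21) + 1 = -36682/21 + 1 = -36661/21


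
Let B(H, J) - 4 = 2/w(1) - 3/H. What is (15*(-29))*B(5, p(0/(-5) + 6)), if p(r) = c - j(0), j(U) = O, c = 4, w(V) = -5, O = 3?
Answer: -1305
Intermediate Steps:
j(U) = 3
p(r) = 1 (p(r) = 4 - 1*3 = 4 - 3 = 1)
B(H, J) = 18/5 - 3/H (B(H, J) = 4 + (2/(-5) - 3/H) = 4 + (2*(-⅕) - 3/H) = 4 + (-⅖ - 3/H) = 18/5 - 3/H)
(15*(-29))*B(5, p(0/(-5) + 6)) = (15*(-29))*(18/5 - 3/5) = -435*(18/5 - 3*⅕) = -435*(18/5 - ⅗) = -435*3 = -1305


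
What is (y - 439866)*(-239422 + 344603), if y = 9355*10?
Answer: -36425863196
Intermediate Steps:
y = 93550
(y - 439866)*(-239422 + 344603) = (93550 - 439866)*(-239422 + 344603) = -346316*105181 = -36425863196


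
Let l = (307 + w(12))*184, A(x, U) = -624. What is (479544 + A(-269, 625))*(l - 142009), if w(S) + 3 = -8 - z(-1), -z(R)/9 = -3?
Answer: -44306325960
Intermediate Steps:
z(R) = 27 (z(R) = -9*(-3) = 27)
w(S) = -38 (w(S) = -3 + (-8 - 1*27) = -3 + (-8 - 27) = -3 - 35 = -38)
l = 49496 (l = (307 - 38)*184 = 269*184 = 49496)
(479544 + A(-269, 625))*(l - 142009) = (479544 - 624)*(49496 - 142009) = 478920*(-92513) = -44306325960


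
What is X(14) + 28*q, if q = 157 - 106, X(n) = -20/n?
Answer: 9986/7 ≈ 1426.6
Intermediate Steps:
q = 51
X(14) + 28*q = -20/14 + 28*51 = -20*1/14 + 1428 = -10/7 + 1428 = 9986/7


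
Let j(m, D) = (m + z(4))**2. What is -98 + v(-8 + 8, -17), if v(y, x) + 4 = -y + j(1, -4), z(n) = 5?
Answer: -66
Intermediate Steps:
j(m, D) = (5 + m)**2 (j(m, D) = (m + 5)**2 = (5 + m)**2)
v(y, x) = 32 - y (v(y, x) = -4 + (-y + (5 + 1)**2) = -4 + (-y + 6**2) = -4 + (-y + 36) = -4 + (36 - y) = 32 - y)
-98 + v(-8 + 8, -17) = -98 + (32 - (-8 + 8)) = -98 + (32 - 1*0) = -98 + (32 + 0) = -98 + 32 = -66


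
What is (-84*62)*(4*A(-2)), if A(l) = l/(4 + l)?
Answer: 20832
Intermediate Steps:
(-84*62)*(4*A(-2)) = (-84*62)*(4*(-2/(4 - 2))) = -20832*(-2/2) = -20832*(-2*1/2) = -20832*(-1) = -5208*(-4) = 20832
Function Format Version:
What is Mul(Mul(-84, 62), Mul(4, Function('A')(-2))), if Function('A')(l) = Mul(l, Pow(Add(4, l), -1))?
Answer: 20832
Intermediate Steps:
Mul(Mul(-84, 62), Mul(4, Function('A')(-2))) = Mul(Mul(-84, 62), Mul(4, Mul(-2, Pow(Add(4, -2), -1)))) = Mul(-5208, Mul(4, Mul(-2, Pow(2, -1)))) = Mul(-5208, Mul(4, Mul(-2, Rational(1, 2)))) = Mul(-5208, Mul(4, -1)) = Mul(-5208, -4) = 20832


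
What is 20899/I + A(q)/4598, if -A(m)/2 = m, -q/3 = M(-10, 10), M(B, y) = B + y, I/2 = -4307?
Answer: -20899/8614 ≈ -2.4262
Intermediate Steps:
I = -8614 (I = 2*(-4307) = -8614)
q = 0 (q = -3*(-10 + 10) = -3*0 = 0)
A(m) = -2*m
20899/I + A(q)/4598 = 20899/(-8614) - 2*0/4598 = 20899*(-1/8614) + 0*(1/4598) = -20899/8614 + 0 = -20899/8614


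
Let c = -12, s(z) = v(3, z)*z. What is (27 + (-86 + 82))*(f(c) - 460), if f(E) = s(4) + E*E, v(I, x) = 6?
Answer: -6716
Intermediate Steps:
s(z) = 6*z
f(E) = 24 + E² (f(E) = 6*4 + E*E = 24 + E²)
(27 + (-86 + 82))*(f(c) - 460) = (27 + (-86 + 82))*((24 + (-12)²) - 460) = (27 - 4)*((24 + 144) - 460) = 23*(168 - 460) = 23*(-292) = -6716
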